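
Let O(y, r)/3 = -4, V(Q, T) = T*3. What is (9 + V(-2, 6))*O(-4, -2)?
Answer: -324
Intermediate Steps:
V(Q, T) = 3*T
O(y, r) = -12 (O(y, r) = 3*(-4) = -12)
(9 + V(-2, 6))*O(-4, -2) = (9 + 3*6)*(-12) = (9 + 18)*(-12) = 27*(-12) = -324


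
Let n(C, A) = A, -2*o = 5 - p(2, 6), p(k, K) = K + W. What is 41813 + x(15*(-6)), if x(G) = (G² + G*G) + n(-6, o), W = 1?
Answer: 58014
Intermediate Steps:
p(k, K) = 1 + K (p(k, K) = K + 1 = 1 + K)
o = 1 (o = -(5 - (1 + 6))/2 = -(5 - 1*7)/2 = -(5 - 7)/2 = -½*(-2) = 1)
x(G) = 1 + 2*G² (x(G) = (G² + G*G) + 1 = (G² + G²) + 1 = 2*G² + 1 = 1 + 2*G²)
41813 + x(15*(-6)) = 41813 + (1 + 2*(15*(-6))²) = 41813 + (1 + 2*(-90)²) = 41813 + (1 + 2*8100) = 41813 + (1 + 16200) = 41813 + 16201 = 58014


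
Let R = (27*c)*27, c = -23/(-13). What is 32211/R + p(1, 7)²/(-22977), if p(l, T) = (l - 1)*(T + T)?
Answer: 15509/621 ≈ 24.974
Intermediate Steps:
c = 23/13 (c = -23*(-1/13) = 23/13 ≈ 1.7692)
p(l, T) = 2*T*(-1 + l) (p(l, T) = (-1 + l)*(2*T) = 2*T*(-1 + l))
R = 16767/13 (R = (27*(23/13))*27 = (621/13)*27 = 16767/13 ≈ 1289.8)
32211/R + p(1, 7)²/(-22977) = 32211/(16767/13) + (2*7*(-1 + 1))²/(-22977) = 32211*(13/16767) + (2*7*0)²*(-1/22977) = 15509/621 + 0²*(-1/22977) = 15509/621 + 0*(-1/22977) = 15509/621 + 0 = 15509/621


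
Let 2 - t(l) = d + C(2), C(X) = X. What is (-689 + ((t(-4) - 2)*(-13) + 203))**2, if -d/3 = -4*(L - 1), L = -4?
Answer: 1537600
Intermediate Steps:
d = -60 (d = -(-12)*(-4 - 1) = -(-12)*(-5) = -3*20 = -60)
t(l) = 60 (t(l) = 2 - (-60 + 2) = 2 - 1*(-58) = 2 + 58 = 60)
(-689 + ((t(-4) - 2)*(-13) + 203))**2 = (-689 + ((60 - 2)*(-13) + 203))**2 = (-689 + (58*(-13) + 203))**2 = (-689 + (-754 + 203))**2 = (-689 - 551)**2 = (-1240)**2 = 1537600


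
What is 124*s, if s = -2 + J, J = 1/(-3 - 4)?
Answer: -1860/7 ≈ -265.71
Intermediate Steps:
J = -⅐ (J = 1/(-7) = -⅐ ≈ -0.14286)
s = -15/7 (s = -2 - ⅐ = -15/7 ≈ -2.1429)
124*s = 124*(-15/7) = -1860/7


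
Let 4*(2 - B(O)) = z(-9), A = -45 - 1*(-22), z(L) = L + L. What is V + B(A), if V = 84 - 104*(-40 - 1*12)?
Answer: 10997/2 ≈ 5498.5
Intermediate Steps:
V = 5492 (V = 84 - 104*(-40 - 12) = 84 - 104*(-52) = 84 + 5408 = 5492)
z(L) = 2*L
A = -23 (A = -45 + 22 = -23)
B(O) = 13/2 (B(O) = 2 - (-9)/2 = 2 - ¼*(-18) = 2 + 9/2 = 13/2)
V + B(A) = 5492 + 13/2 = 10997/2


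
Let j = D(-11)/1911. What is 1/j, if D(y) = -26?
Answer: -147/2 ≈ -73.500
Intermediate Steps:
j = -2/147 (j = -26/1911 = -26*1/1911 = -2/147 ≈ -0.013605)
1/j = 1/(-2/147) = -147/2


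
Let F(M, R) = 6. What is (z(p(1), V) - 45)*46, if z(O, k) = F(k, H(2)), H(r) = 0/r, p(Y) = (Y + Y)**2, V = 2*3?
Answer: -1794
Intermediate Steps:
V = 6
p(Y) = 4*Y**2 (p(Y) = (2*Y)**2 = 4*Y**2)
H(r) = 0
z(O, k) = 6
(z(p(1), V) - 45)*46 = (6 - 45)*46 = -39*46 = -1794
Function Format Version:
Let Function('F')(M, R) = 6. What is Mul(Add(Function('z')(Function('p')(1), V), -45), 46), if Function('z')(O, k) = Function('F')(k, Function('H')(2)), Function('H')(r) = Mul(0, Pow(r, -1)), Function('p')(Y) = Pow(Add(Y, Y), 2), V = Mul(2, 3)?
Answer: -1794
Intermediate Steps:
V = 6
Function('p')(Y) = Mul(4, Pow(Y, 2)) (Function('p')(Y) = Pow(Mul(2, Y), 2) = Mul(4, Pow(Y, 2)))
Function('H')(r) = 0
Function('z')(O, k) = 6
Mul(Add(Function('z')(Function('p')(1), V), -45), 46) = Mul(Add(6, -45), 46) = Mul(-39, 46) = -1794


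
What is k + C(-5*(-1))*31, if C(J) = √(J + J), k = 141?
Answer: 141 + 31*√10 ≈ 239.03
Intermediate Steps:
C(J) = √2*√J (C(J) = √(2*J) = √2*√J)
k + C(-5*(-1))*31 = 141 + (√2*√(-5*(-1)))*31 = 141 + (√2*√5)*31 = 141 + √10*31 = 141 + 31*√10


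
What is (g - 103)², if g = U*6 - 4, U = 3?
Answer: 7921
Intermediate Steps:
g = 14 (g = 3*6 - 4 = 18 - 4 = 14)
(g - 103)² = (14 - 103)² = (-89)² = 7921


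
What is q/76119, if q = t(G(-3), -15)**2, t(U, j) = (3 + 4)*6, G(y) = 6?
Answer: 588/25373 ≈ 0.023174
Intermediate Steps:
t(U, j) = 42 (t(U, j) = 7*6 = 42)
q = 1764 (q = 42**2 = 1764)
q/76119 = 1764/76119 = 1764*(1/76119) = 588/25373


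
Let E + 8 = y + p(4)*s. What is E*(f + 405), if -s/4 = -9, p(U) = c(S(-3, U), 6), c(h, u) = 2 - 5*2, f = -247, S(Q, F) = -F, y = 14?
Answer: -44556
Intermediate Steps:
c(h, u) = -8 (c(h, u) = 2 - 10 = -8)
p(U) = -8
s = 36 (s = -4*(-9) = 36)
E = -282 (E = -8 + (14 - 8*36) = -8 + (14 - 288) = -8 - 274 = -282)
E*(f + 405) = -282*(-247 + 405) = -282*158 = -44556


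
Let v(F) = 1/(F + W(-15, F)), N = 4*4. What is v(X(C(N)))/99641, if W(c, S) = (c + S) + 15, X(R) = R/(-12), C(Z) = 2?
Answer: -3/99641 ≈ -3.0108e-5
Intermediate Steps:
N = 16
X(R) = -R/12 (X(R) = R*(-1/12) = -R/12)
W(c, S) = 15 + S + c (W(c, S) = (S + c) + 15 = 15 + S + c)
v(F) = 1/(2*F) (v(F) = 1/(F + (15 + F - 15)) = 1/(F + F) = 1/(2*F))
v(X(C(N)))/99641 = (1/(2*((-1/12*2))))/99641 = (1/(2*(-1/6)))*(1/99641) = ((1/2)*(-6))*(1/99641) = -3*1/99641 = -3/99641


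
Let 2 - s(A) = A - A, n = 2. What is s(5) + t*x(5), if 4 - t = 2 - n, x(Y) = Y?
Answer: 22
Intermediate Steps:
s(A) = 2 (s(A) = 2 - (A - A) = 2 - 1*0 = 2 + 0 = 2)
t = 4 (t = 4 - (2 - 1*2) = 4 - (2 - 2) = 4 - 1*0 = 4 + 0 = 4)
s(5) + t*x(5) = 2 + 4*5 = 2 + 20 = 22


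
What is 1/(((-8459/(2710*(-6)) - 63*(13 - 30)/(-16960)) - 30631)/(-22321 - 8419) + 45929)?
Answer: 423857875200/19467790698689171 ≈ 2.1772e-5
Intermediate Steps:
1/(((-8459/(2710*(-6)) - 63*(13 - 30)/(-16960)) - 30631)/(-22321 - 8419) + 45929) = 1/(((-8459/(-16260) - 63*(-17)*(-1/16960)) - 30631)/(-30740) + 45929) = 1/(((-8459*(-1/16260) + 1071*(-1/16960)) - 30631)*(-1/30740) + 45929) = 1/(((8459/16260 - 1071/16960) - 30631)*(-1/30740) + 45929) = 1/((6302509/13788480 - 30631)*(-1/30740) + 45929) = 1/(-422348628371/13788480*(-1/30740) + 45929) = 1/(422348628371/423857875200 + 45929) = 1/(19467790698689171/423857875200) = 423857875200/19467790698689171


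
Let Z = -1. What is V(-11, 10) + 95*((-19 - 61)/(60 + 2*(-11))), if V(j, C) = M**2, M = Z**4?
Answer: -199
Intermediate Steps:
M = 1 (M = (-1)**4 = 1)
V(j, C) = 1 (V(j, C) = 1**2 = 1)
V(-11, 10) + 95*((-19 - 61)/(60 + 2*(-11))) = 1 + 95*((-19 - 61)/(60 + 2*(-11))) = 1 + 95*(-80/(60 - 22)) = 1 + 95*(-80/38) = 1 + 95*(-80*1/38) = 1 + 95*(-40/19) = 1 - 200 = -199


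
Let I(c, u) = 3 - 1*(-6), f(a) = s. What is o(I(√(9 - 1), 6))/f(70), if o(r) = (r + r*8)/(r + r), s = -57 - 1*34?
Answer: -9/182 ≈ -0.049451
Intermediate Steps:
s = -91 (s = -57 - 34 = -91)
f(a) = -91
I(c, u) = 9 (I(c, u) = 3 + 6 = 9)
o(r) = 9/2 (o(r) = (r + 8*r)/((2*r)) = (9*r)*(1/(2*r)) = 9/2)
o(I(√(9 - 1), 6))/f(70) = (9/2)/(-91) = (9/2)*(-1/91) = -9/182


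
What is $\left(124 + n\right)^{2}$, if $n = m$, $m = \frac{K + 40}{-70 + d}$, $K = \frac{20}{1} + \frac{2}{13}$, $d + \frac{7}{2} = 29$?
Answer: $\frac{20136745216}{1338649} \approx 15043.0$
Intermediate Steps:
$d = \frac{51}{2}$ ($d = - \frac{7}{2} + 29 = \frac{51}{2} \approx 25.5$)
$K = \frac{262}{13}$ ($K = 20 \cdot 1 + 2 \cdot \frac{1}{13} = 20 + \frac{2}{13} = \frac{262}{13} \approx 20.154$)
$m = - \frac{1564}{1157}$ ($m = \frac{\frac{262}{13} + 40}{-70 + \frac{51}{2}} = \frac{782}{13 \left(- \frac{89}{2}\right)} = \frac{782}{13} \left(- \frac{2}{89}\right) = - \frac{1564}{1157} \approx -1.3518$)
$n = - \frac{1564}{1157} \approx -1.3518$
$\left(124 + n\right)^{2} = \left(124 - \frac{1564}{1157}\right)^{2} = \left(\frac{141904}{1157}\right)^{2} = \frac{20136745216}{1338649}$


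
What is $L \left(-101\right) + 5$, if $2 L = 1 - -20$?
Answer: $- \frac{2111}{2} \approx -1055.5$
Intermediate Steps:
$L = \frac{21}{2}$ ($L = \frac{1 - -20}{2} = \frac{1 + 20}{2} = \frac{1}{2} \cdot 21 = \frac{21}{2} \approx 10.5$)
$L \left(-101\right) + 5 = \frac{21}{2} \left(-101\right) + 5 = - \frac{2121}{2} + 5 = - \frac{2111}{2}$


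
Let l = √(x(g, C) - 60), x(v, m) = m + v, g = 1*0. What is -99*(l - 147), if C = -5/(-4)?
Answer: 14553 - 99*I*√235/2 ≈ 14553.0 - 758.82*I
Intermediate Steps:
C = 5/4 (C = -5*(-¼) = 5/4 ≈ 1.2500)
g = 0
l = I*√235/2 (l = √((5/4 + 0) - 60) = √(5/4 - 60) = √(-235/4) = I*√235/2 ≈ 7.6649*I)
-99*(l - 147) = -99*(I*√235/2 - 147) = -99*(-147 + I*√235/2) = 14553 - 99*I*√235/2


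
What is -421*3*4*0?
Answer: 0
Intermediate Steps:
-421*3*4*0 = -5052*0 = -421*0 = 0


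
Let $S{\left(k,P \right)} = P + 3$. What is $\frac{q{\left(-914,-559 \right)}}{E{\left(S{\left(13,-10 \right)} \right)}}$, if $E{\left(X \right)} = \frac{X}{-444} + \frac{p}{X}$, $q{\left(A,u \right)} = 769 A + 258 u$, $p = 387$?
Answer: $\frac{2632749504}{171779} \approx 15326.0$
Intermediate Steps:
$S{\left(k,P \right)} = 3 + P$
$q{\left(A,u \right)} = 258 u + 769 A$
$E{\left(X \right)} = \frac{387}{X} - \frac{X}{444}$ ($E{\left(X \right)} = \frac{X}{-444} + \frac{387}{X} = X \left(- \frac{1}{444}\right) + \frac{387}{X} = - \frac{X}{444} + \frac{387}{X} = \frac{387}{X} - \frac{X}{444}$)
$\frac{q{\left(-914,-559 \right)}}{E{\left(S{\left(13,-10 \right)} \right)}} = \frac{258 \left(-559\right) + 769 \left(-914\right)}{\frac{387}{3 - 10} - \frac{3 - 10}{444}} = \frac{-144222 - 702866}{\frac{387}{-7} - - \frac{7}{444}} = - \frac{847088}{387 \left(- \frac{1}{7}\right) + \frac{7}{444}} = - \frac{847088}{- \frac{387}{7} + \frac{7}{444}} = - \frac{847088}{- \frac{171779}{3108}} = \left(-847088\right) \left(- \frac{3108}{171779}\right) = \frac{2632749504}{171779}$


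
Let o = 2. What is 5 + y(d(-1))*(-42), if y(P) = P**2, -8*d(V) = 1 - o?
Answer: 139/32 ≈ 4.3438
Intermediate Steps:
d(V) = 1/8 (d(V) = -(1 - 1*2)/8 = -(1 - 2)/8 = -1/8*(-1) = 1/8)
5 + y(d(-1))*(-42) = 5 + (1/8)**2*(-42) = 5 + (1/64)*(-42) = 5 - 21/32 = 139/32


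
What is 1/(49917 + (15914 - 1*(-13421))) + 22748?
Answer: 1802824497/79252 ≈ 22748.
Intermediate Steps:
1/(49917 + (15914 - 1*(-13421))) + 22748 = 1/(49917 + (15914 + 13421)) + 22748 = 1/(49917 + 29335) + 22748 = 1/79252 + 22748 = 1802824497/79252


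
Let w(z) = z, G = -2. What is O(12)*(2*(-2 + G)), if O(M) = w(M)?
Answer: -96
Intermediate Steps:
O(M) = M
O(12)*(2*(-2 + G)) = 12*(2*(-2 - 2)) = 12*(2*(-4)) = 12*(-8) = -96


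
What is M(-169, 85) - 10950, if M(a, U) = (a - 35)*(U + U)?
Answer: -45630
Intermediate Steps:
M(a, U) = 2*U*(-35 + a) (M(a, U) = (-35 + a)*(2*U) = 2*U*(-35 + a))
M(-169, 85) - 10950 = 2*85*(-35 - 169) - 10950 = 2*85*(-204) - 10950 = -34680 - 10950 = -45630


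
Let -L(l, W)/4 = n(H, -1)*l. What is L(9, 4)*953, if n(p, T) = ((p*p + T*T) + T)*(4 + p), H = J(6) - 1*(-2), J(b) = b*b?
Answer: -2080711584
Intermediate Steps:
J(b) = b²
H = 38 (H = 6² - 1*(-2) = 36 + 2 = 38)
n(p, T) = (4 + p)*(T + T² + p²) (n(p, T) = ((p² + T²) + T)*(4 + p) = ((T² + p²) + T)*(4 + p) = (T + T² + p²)*(4 + p) = (4 + p)*(T + T² + p²))
L(l, W) = -242592*l (L(l, W) = -4*(38³ + 4*(-1) + 4*(-1)² + 4*38² - 1*38 + 38*(-1)²)*l = -4*(54872 - 4 + 4*1 + 4*1444 - 38 + 38*1)*l = -4*(54872 - 4 + 4 + 5776 - 38 + 38)*l = -242592*l)
L(9, 4)*953 = -242592*9*953 = -2183328*953 = -2080711584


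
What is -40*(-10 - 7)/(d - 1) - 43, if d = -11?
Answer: -299/3 ≈ -99.667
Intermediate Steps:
-40*(-10 - 7)/(d - 1) - 43 = -40*(-10 - 7)/(-11 - 1) - 43 = -(-680)/(-12) - 43 = -(-680)*(-1)/12 - 43 = -40*17/12 - 43 = -170/3 - 43 = -299/3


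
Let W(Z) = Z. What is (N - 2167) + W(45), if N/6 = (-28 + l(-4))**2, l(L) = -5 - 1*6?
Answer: 7004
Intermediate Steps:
l(L) = -11 (l(L) = -5 - 6 = -11)
N = 9126 (N = 6*(-28 - 11)**2 = 6*(-39)**2 = 6*1521 = 9126)
(N - 2167) + W(45) = (9126 - 2167) + 45 = 6959 + 45 = 7004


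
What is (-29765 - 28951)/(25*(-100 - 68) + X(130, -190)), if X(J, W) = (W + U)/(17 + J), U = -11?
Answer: 2877084/205867 ≈ 13.975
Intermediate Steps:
X(J, W) = (-11 + W)/(17 + J) (X(J, W) = (W - 11)/(17 + J) = (-11 + W)/(17 + J))
(-29765 - 28951)/(25*(-100 - 68) + X(130, -190)) = (-29765 - 28951)/(25*(-100 - 68) + (-11 - 190)/(17 + 130)) = -58716/(25*(-168) - 201/147) = -58716/(-4200 + (1/147)*(-201)) = -58716/(-4200 - 67/49) = -58716/(-205867/49) = -58716*(-49/205867) = 2877084/205867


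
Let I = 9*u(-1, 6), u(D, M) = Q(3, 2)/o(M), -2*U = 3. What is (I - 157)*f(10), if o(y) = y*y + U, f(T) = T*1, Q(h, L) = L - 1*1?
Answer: -36050/23 ≈ -1567.4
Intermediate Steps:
Q(h, L) = -1 + L (Q(h, L) = L - 1 = -1 + L)
f(T) = T
U = -3/2 (U = -½*3 = -3/2 ≈ -1.5000)
o(y) = -3/2 + y² (o(y) = y*y - 3/2 = y² - 3/2 = -3/2 + y²)
u(D, M) = 1/(-3/2 + M²) (u(D, M) = (-1 + 2)/(-3/2 + M²) = 1/(-3/2 + M²))
I = 6/23 (I = 9*(2/(-3 + 2*6²)) = 9*(2/(-3 + 2*36)) = 9*(2/(-3 + 72)) = 9*(2/69) = 6/23 ≈ 0.26087)
(I - 157)*f(10) = (6/23 - 157)*10 = -3605/23*10 = -36050/23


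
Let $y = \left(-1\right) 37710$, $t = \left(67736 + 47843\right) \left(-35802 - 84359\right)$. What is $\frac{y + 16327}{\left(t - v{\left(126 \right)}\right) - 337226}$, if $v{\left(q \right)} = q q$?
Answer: $\frac{21383}{13888441321} \approx 1.5396 \cdot 10^{-6}$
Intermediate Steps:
$v{\left(q \right)} = q^{2}$
$t = -13888088219$ ($t = 115579 \left(-120161\right) = -13888088219$)
$y = -37710$
$\frac{y + 16327}{\left(t - v{\left(126 \right)}\right) - 337226} = \frac{-37710 + 16327}{\left(-13888088219 - 126^{2}\right) - 337226} = - \frac{21383}{\left(-13888088219 - 15876\right) - 337226} = - \frac{21383}{-13888104095 - 337226} = - \frac{21383}{-13888441321} = \left(-21383\right) \left(- \frac{1}{13888441321}\right) = \frac{21383}{13888441321}$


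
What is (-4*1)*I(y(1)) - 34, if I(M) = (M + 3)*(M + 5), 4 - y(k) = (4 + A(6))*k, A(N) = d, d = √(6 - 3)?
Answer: -106 + 32*√3 ≈ -50.574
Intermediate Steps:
d = √3 ≈ 1.7320
A(N) = √3
y(k) = 4 - k*(4 + √3) (y(k) = 4 - (4 + √3)*k = 4 - k*(4 + √3))
I(M) = (3 + M)*(5 + M)
(-4*1)*I(y(1)) - 34 = (-4*1)*(15 + (4 - 4*1 - 1*1*√3)² + 8*(4 - 4*1 - 1*1*√3)) - 34 = -4*(15 + (4 - 4 - √3)² + 8*(4 - 4 - √3)) - 34 = -4*(15 + (-√3)² + 8*(-√3)) - 34 = -4*(15 + 3 - 8*√3) - 34 = -4*(18 - 8*√3) - 34 = (-72 + 32*√3) - 34 = -106 + 32*√3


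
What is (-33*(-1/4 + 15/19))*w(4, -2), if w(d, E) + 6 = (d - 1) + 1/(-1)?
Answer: 1353/19 ≈ 71.211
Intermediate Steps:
w(d, E) = -8 + d (w(d, E) = -6 + ((d - 1) + 1/(-1)) = -6 + ((-1 + d) - 1) = -6 + (-2 + d) = -8 + d)
(-33*(-1/4 + 15/19))*w(4, -2) = (-33*(-1/4 + 15/19))*(-8 + 4) = -33*(-1*¼ + 15*(1/19))*(-4) = -33*(-¼ + 15/19)*(-4) = -33*41/76*(-4) = -1353/76*(-4) = 1353/19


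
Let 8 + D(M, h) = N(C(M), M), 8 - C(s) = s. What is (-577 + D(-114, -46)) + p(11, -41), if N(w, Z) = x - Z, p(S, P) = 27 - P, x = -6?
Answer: -409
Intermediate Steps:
C(s) = 8 - s
N(w, Z) = -6 - Z
D(M, h) = -14 - M (D(M, h) = -8 + (-6 - M) = -14 - M)
(-577 + D(-114, -46)) + p(11, -41) = (-577 + (-14 - 1*(-114))) + (27 - 1*(-41)) = (-577 + (-14 + 114)) + (27 + 41) = (-577 + 100) + 68 = -477 + 68 = -409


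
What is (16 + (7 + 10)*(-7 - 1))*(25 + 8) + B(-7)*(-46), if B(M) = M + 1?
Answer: -3684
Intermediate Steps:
B(M) = 1 + M
(16 + (7 + 10)*(-7 - 1))*(25 + 8) + B(-7)*(-46) = (16 + (7 + 10)*(-7 - 1))*(25 + 8) + (1 - 7)*(-46) = (16 + 17*(-8))*33 - 6*(-46) = (16 - 136)*33 + 276 = -120*33 + 276 = -3960 + 276 = -3684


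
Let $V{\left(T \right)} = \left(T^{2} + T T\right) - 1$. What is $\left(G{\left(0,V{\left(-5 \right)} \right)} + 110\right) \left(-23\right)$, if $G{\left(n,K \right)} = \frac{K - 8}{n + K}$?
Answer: $- \frac{124913}{49} \approx -2549.2$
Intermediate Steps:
$V{\left(T \right)} = -1 + 2 T^{2}$ ($V{\left(T \right)} = \left(T^{2} + T^{2}\right) - 1 = 2 T^{2} - 1 = -1 + 2 T^{2}$)
$G{\left(n,K \right)} = \frac{-8 + K}{K + n}$
$\left(G{\left(0,V{\left(-5 \right)} \right)} + 110\right) \left(-23\right) = \left(\frac{-8 - \left(1 - 2 \left(-5\right)^{2}\right)}{\left(-1 + 2 \left(-5\right)^{2}\right) + 0} + 110\right) \left(-23\right) = \left(\frac{-8 + \left(-1 + 2 \cdot 25\right)}{\left(-1 + 2 \cdot 25\right) + 0} + 110\right) \left(-23\right) = \left(\frac{-8 + \left(-1 + 50\right)}{\left(-1 + 50\right) + 0} + 110\right) \left(-23\right) = \left(\frac{-8 + 49}{49 + 0} + 110\right) \left(-23\right) = \left(\frac{1}{49} \cdot 41 + 110\right) \left(-23\right) = \left(\frac{41}{49} + 110\right) \left(-23\right) = \frac{5431}{49} \left(-23\right) = - \frac{124913}{49}$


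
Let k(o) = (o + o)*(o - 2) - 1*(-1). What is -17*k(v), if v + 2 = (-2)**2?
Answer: -17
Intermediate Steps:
v = 2 (v = -2 + (-2)**2 = -2 + 4 = 2)
k(o) = 1 + 2*o*(-2 + o) (k(o) = (2*o)*(-2 + o) + 1 = 2*o*(-2 + o) + 1 = 1 + 2*o*(-2 + o))
-17*k(v) = -17*(1 - 4*2 + 2*2**2) = -17*(1 - 8 + 2*4) = -17*(1 - 8 + 8) = -17*1 = -17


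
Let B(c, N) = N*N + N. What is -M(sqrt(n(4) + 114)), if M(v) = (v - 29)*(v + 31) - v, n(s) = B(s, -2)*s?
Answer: 777 - sqrt(122) ≈ 765.96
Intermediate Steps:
B(c, N) = N + N**2 (B(c, N) = N**2 + N = N + N**2)
n(s) = 2*s (n(s) = (-2*(1 - 2))*s = (-2*(-1))*s = 2*s)
M(v) = -v + (-29 + v)*(31 + v) (M(v) = (-29 + v)*(31 + v) - v = -v + (-29 + v)*(31 + v))
-M(sqrt(n(4) + 114)) = -(-899 + sqrt(2*4 + 114) + (sqrt(2*4 + 114))**2) = -(-899 + sqrt(8 + 114) + (sqrt(8 + 114))**2) = -(-899 + sqrt(122) + (sqrt(122))**2) = -(-899 + sqrt(122) + 122) = -(-777 + sqrt(122)) = 777 - sqrt(122)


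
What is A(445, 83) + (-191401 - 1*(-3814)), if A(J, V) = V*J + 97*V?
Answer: -142601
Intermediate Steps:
A(J, V) = 97*V + J*V (A(J, V) = J*V + 97*V = 97*V + J*V)
A(445, 83) + (-191401 - 1*(-3814)) = 83*(97 + 445) + (-191401 - 1*(-3814)) = 83*542 + (-191401 + 3814) = 44986 - 187587 = -142601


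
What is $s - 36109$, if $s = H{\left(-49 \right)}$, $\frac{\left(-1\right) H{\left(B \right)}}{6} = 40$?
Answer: $-36349$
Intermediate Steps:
$H{\left(B \right)} = -240$ ($H{\left(B \right)} = \left(-6\right) 40 = -240$)
$s = -240$
$s - 36109 = -240 - 36109 = -36349$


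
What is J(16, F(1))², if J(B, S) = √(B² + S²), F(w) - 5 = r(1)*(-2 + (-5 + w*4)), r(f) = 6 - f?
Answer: 356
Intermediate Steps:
F(w) = -30 + 20*w (F(w) = 5 + (6 - 1*1)*(-2 + (-5 + w*4)) = 5 + (6 - 1)*(-2 + (-5 + 4*w)) = 5 + 5*(-7 + 4*w) = 5 + (-35 + 20*w) = -30 + 20*w)
J(16, F(1))² = (√(16² + (-30 + 20*1)²))² = (√(256 + (-30 + 20)²))² = (√(256 + (-10)²))² = (√(256 + 100))² = (√356)² = (2*√89)² = 356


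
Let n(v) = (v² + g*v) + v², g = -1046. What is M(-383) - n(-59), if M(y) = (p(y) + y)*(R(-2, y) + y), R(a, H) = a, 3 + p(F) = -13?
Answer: 84939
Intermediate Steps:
p(F) = -16 (p(F) = -3 - 13 = -16)
n(v) = -1046*v + 2*v² (n(v) = (v² - 1046*v) + v² = -1046*v + 2*v²)
M(y) = (-16 + y)*(-2 + y)
M(-383) - n(-59) = (32 + (-383)² - 18*(-383)) - 2*(-59)*(-523 - 59) = (32 + 146689 + 6894) - 2*(-59)*(-582) = 153615 - 1*68676 = 153615 - 68676 = 84939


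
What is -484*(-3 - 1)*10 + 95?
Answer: 19455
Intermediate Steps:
-484*(-3 - 1)*10 + 95 = -(-1936)*10 + 95 = -484*(-40) + 95 = 19360 + 95 = 19455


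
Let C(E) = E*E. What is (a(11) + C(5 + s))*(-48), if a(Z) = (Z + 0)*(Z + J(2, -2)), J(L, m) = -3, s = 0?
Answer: -5424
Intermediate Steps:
a(Z) = Z*(-3 + Z) (a(Z) = (Z + 0)*(Z - 3) = Z*(-3 + Z))
C(E) = E²
(a(11) + C(5 + s))*(-48) = (11*(-3 + 11) + (5 + 0)²)*(-48) = (11*8 + 5²)*(-48) = (88 + 25)*(-48) = 113*(-48) = -5424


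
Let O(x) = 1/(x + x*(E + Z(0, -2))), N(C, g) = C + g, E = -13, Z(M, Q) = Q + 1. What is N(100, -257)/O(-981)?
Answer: -2002221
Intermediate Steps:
Z(M, Q) = 1 + Q
O(x) = -1/(13*x) (O(x) = 1/(x + x*(-13 + (1 - 2))) = 1/(x + x*(-13 - 1)) = 1/(x + x*(-14)) = 1/(x - 14*x) = 1/(-13*x) = -1/(13*x))
N(100, -257)/O(-981) = (100 - 257)/((-1/13/(-981))) = -157/((-1/13*(-1/981))) = -157/1/12753 = -157*12753 = -2002221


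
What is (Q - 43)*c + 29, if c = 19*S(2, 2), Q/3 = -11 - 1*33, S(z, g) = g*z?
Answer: -13271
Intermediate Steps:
Q = -132 (Q = 3*(-11 - 1*33) = 3*(-11 - 33) = 3*(-44) = -132)
c = 76 (c = 19*(2*2) = 19*4 = 76)
(Q - 43)*c + 29 = (-132 - 43)*76 + 29 = -175*76 + 29 = -13300 + 29 = -13271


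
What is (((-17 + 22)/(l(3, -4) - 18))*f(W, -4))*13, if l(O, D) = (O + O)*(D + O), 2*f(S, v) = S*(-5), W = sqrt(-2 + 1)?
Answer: 325*I/48 ≈ 6.7708*I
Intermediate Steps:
W = I (W = sqrt(-1) = I ≈ 1.0*I)
f(S, v) = -5*S/2 (f(S, v) = (S*(-5))/2 = (-5*S)/2 = -5*S/2)
l(O, D) = 2*O*(D + O) (l(O, D) = (2*O)*(D + O) = 2*O*(D + O))
(((-17 + 22)/(l(3, -4) - 18))*f(W, -4))*13 = (((-17 + 22)/(2*3*(-4 + 3) - 18))*(-5*I/2))*13 = ((5/(2*3*(-1) - 18))*(-5*I/2))*13 = ((5/(-6 - 18))*(-5*I/2))*13 = ((5/(-24))*(-5*I/2))*13 = ((5*(-1/24))*(-5*I/2))*13 = -(-25)*I/48*13 = (25*I/48)*13 = 325*I/48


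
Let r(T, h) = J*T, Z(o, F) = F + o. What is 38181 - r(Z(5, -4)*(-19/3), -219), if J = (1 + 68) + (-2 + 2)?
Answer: 38618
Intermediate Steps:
J = 69 (J = 69 + 0 = 69)
r(T, h) = 69*T
38181 - r(Z(5, -4)*(-19/3), -219) = 38181 - 69*(-4 + 5)*(-19/3) = 38181 - 69*1*(-19*⅓) = 38181 - 69*1*(-19/3) = 38181 - 69*(-19)/3 = 38181 - 1*(-437) = 38181 + 437 = 38618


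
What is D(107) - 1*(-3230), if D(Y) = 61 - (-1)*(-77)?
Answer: 3214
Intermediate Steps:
D(Y) = -16 (D(Y) = 61 - 1*77 = 61 - 77 = -16)
D(107) - 1*(-3230) = -16 - 1*(-3230) = -16 + 3230 = 3214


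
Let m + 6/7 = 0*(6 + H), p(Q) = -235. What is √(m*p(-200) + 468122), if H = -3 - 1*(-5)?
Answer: 2*√5736962/7 ≈ 684.34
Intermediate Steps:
H = 2 (H = -3 + 5 = 2)
m = -6/7 (m = -6/7 + 0*(6 + 2) = -6/7 + 0*8 = -6/7 + 0 = -6/7 ≈ -0.85714)
√(m*p(-200) + 468122) = √(-6/7*(-235) + 468122) = √(1410/7 + 468122) = √(3278264/7) = 2*√5736962/7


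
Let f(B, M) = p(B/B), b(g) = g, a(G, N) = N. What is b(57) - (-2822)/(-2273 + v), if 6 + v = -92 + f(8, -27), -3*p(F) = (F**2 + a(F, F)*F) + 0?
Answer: 397089/7115 ≈ 55.810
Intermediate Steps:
p(F) = -2*F**2/3 (p(F) = -((F**2 + F*F) + 0)/3 = -((F**2 + F**2) + 0)/3 = -(2*F**2 + 0)/3 = -2*F**2/3)
f(B, M) = -2/3 (f(B, M) = -2*(B/B)**2/3 = -2/3*1**2 = -2/3*1 = -2/3)
v = -296/3 (v = -6 + (-92 - 2/3) = -6 - 278/3 = -296/3 ≈ -98.667)
b(57) - (-2822)/(-2273 + v) = 57 - (-2822)/(-2273 - 296/3) = 57 - (-2822)/(-7115/3) = 57 - (-2822)*(-3)/7115 = 57 - 1*8466/7115 = 57 - 8466/7115 = 397089/7115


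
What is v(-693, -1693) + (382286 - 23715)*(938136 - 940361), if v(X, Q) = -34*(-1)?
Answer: -797820441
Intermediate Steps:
v(X, Q) = 34
v(-693, -1693) + (382286 - 23715)*(938136 - 940361) = 34 + (382286 - 23715)*(938136 - 940361) = 34 + 358571*(-2225) = 34 - 797820475 = -797820441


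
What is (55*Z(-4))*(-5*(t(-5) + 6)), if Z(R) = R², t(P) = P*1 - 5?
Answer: 17600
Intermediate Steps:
t(P) = -5 + P (t(P) = P - 5 = -5 + P)
(55*Z(-4))*(-5*(t(-5) + 6)) = (55*(-4)²)*(-5*((-5 - 5) + 6)) = (55*16)*(-5*(-10 + 6)) = 880*(-5*(-4)) = 880*20 = 17600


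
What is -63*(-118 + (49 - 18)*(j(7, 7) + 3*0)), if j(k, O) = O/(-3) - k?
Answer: 25662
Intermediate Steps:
j(k, O) = -k - O/3 (j(k, O) = O*(-1/3) - k = -O/3 - k = -k - O/3)
-63*(-118 + (49 - 18)*(j(7, 7) + 3*0)) = -63*(-118 + (49 - 18)*((-1*7 - 1/3*7) + 3*0)) = -63*(-118 + 31*((-7 - 7/3) + 0)) = -63*(-118 + 31*(-28/3 + 0)) = -63*(-118 + 31*(-28/3)) = -63*(-118 - 868/3) = -63*(-1222/3) = 25662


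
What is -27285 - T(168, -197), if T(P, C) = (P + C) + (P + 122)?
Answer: -27546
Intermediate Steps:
T(P, C) = 122 + C + 2*P (T(P, C) = (C + P) + (122 + P) = 122 + C + 2*P)
-27285 - T(168, -197) = -27285 - (122 - 197 + 2*168) = -27285 - (122 - 197 + 336) = -27285 - 1*261 = -27285 - 261 = -27546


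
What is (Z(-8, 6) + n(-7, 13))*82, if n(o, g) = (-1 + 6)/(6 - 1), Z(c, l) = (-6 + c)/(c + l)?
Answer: 656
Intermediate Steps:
Z(c, l) = (-6 + c)/(c + l)
n(o, g) = 1 (n(o, g) = 5/5 = 5*(⅕) = 1)
(Z(-8, 6) + n(-7, 13))*82 = ((-6 - 8)/(-8 + 6) + 1)*82 = (-14/(-2) + 1)*82 = (-½*(-14) + 1)*82 = (7 + 1)*82 = 8*82 = 656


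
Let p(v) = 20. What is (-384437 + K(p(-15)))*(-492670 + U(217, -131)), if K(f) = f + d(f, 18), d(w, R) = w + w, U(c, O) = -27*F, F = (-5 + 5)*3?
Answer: 189371016590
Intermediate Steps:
F = 0 (F = 0*3 = 0)
U(c, O) = 0 (U(c, O) = -27*0 = 0)
d(w, R) = 2*w
K(f) = 3*f (K(f) = f + 2*f = 3*f)
(-384437 + K(p(-15)))*(-492670 + U(217, -131)) = (-384437 + 3*20)*(-492670 + 0) = (-384437 + 60)*(-492670) = -384377*(-492670) = 189371016590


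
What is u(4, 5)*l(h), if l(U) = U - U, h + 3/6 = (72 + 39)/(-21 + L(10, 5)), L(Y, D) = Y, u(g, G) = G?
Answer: 0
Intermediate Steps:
h = -233/22 (h = -½ + (72 + 39)/(-21 + 10) = -½ + 111/(-11) = -½ + 111*(-1/11) = -½ - 111/11 = -233/22 ≈ -10.591)
l(U) = 0
u(4, 5)*l(h) = 5*0 = 0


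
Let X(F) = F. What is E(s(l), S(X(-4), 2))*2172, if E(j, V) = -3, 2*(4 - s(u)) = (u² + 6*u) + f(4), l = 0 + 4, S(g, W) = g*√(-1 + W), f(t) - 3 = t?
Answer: -6516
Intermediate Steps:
f(t) = 3 + t
l = 4
s(u) = ½ - 3*u - u²/2 (s(u) = 4 - ((u² + 6*u) + (3 + 4))/2 = 4 - ((u² + 6*u) + 7)/2 = 4 - (7 + u² + 6*u)/2 = 4 + (-7/2 - 3*u - u²/2) = ½ - 3*u - u²/2)
E(s(l), S(X(-4), 2))*2172 = -3*2172 = -6516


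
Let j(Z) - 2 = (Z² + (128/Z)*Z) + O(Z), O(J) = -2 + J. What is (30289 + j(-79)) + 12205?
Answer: 48784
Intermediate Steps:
j(Z) = 128 + Z + Z² (j(Z) = 2 + ((Z² + (128/Z)*Z) + (-2 + Z)) = 2 + ((Z² + 128) + (-2 + Z)) = 2 + ((128 + Z²) + (-2 + Z)) = 2 + (126 + Z + Z²) = 128 + Z + Z²)
(30289 + j(-79)) + 12205 = (30289 + (128 - 79 + (-79)²)) + 12205 = (30289 + (128 - 79 + 6241)) + 12205 = (30289 + 6290) + 12205 = 36579 + 12205 = 48784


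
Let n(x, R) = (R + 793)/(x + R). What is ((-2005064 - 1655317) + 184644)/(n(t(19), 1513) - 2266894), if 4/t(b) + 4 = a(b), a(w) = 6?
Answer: 5265741555/3434342104 ≈ 1.5333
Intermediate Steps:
t(b) = 2 (t(b) = 4/(-4 + 6) = 4/2 = 4*(½) = 2)
n(x, R) = (793 + R)/(R + x)
((-2005064 - 1655317) + 184644)/(n(t(19), 1513) - 2266894) = ((-2005064 - 1655317) + 184644)/((793 + 1513)/(1513 + 2) - 2266894) = (-3660381 + 184644)/(2306/1515 - 2266894) = -3475737/((1/1515)*2306 - 2266894) = -3475737/(2306/1515 - 2266894) = -3475737/(-3434342104/1515) = -3475737*(-1515/3434342104) = 5265741555/3434342104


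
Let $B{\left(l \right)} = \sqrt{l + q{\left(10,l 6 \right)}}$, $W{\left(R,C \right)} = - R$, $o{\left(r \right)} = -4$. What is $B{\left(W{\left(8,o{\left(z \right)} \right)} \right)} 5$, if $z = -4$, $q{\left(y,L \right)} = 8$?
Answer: $0$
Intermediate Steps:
$B{\left(l \right)} = \sqrt{8 + l}$ ($B{\left(l \right)} = \sqrt{l + 8} = \sqrt{8 + l}$)
$B{\left(W{\left(8,o{\left(z \right)} \right)} \right)} 5 = \sqrt{8 - 8} \cdot 5 = \sqrt{0} \cdot 5 = 0 \cdot 5 = 0$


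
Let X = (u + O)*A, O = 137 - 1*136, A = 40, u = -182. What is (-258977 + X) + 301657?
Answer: 35440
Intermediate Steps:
O = 1 (O = 137 - 136 = 1)
X = -7240 (X = (-182 + 1)*40 = -181*40 = -7240)
(-258977 + X) + 301657 = (-258977 - 7240) + 301657 = -266217 + 301657 = 35440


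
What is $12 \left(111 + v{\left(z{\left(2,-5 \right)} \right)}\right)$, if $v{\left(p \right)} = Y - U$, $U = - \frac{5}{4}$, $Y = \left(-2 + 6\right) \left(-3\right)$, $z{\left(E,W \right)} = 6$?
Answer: $1203$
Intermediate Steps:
$Y = -12$ ($Y = 4 \left(-3\right) = -12$)
$U = - \frac{5}{4}$ ($U = \left(-5\right) \frac{1}{4} = - \frac{5}{4} \approx -1.25$)
$v{\left(p \right)} = - \frac{43}{4}$ ($v{\left(p \right)} = -12 - - \frac{5}{4} = -12 + \frac{5}{4} = - \frac{43}{4}$)
$12 \left(111 + v{\left(z{\left(2,-5 \right)} \right)}\right) = 12 \left(111 - \frac{43}{4}\right) = 12 \cdot \frac{401}{4} = 1203$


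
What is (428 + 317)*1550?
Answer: 1154750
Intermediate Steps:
(428 + 317)*1550 = 745*1550 = 1154750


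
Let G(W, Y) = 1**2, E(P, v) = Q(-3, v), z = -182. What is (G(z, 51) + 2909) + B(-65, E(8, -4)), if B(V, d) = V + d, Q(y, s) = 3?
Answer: 2848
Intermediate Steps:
E(P, v) = 3
G(W, Y) = 1
(G(z, 51) + 2909) + B(-65, E(8, -4)) = (1 + 2909) + (-65 + 3) = 2910 - 62 = 2848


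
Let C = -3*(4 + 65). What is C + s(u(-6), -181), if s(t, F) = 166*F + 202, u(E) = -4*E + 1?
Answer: -30051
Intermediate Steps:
u(E) = 1 - 4*E
s(t, F) = 202 + 166*F
C = -207 (C = -3*69 = -207)
C + s(u(-6), -181) = -207 + (202 + 166*(-181)) = -207 + (202 - 30046) = -207 - 29844 = -30051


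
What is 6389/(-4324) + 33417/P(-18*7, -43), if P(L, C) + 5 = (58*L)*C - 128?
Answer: -80972177/59052868 ≈ -1.3712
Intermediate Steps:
P(L, C) = -133 + 58*C*L (P(L, C) = -5 + ((58*L)*C - 128) = -5 + (58*C*L - 128) = -5 + (-128 + 58*C*L) = -133 + 58*C*L)
6389/(-4324) + 33417/P(-18*7, -43) = 6389/(-4324) + 33417/(-133 + 58*(-43)*(-18*7)) = 6389*(-1/4324) + 33417/(-133 + 58*(-43)*(-126)) = -6389/4324 + 33417/(-133 + 314244) = -6389/4324 + 33417/314111 = -80972177/59052868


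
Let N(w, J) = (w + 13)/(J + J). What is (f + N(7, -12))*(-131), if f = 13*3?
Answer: -29999/6 ≈ -4999.8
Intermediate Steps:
f = 39
N(w, J) = (13 + w)/(2*J) (N(w, J) = (13 + w)/((2*J)) = (13 + w)*(1/(2*J)) = (13 + w)/(2*J))
(f + N(7, -12))*(-131) = (39 + (½)*(13 + 7)/(-12))*(-131) = (39 + (½)*(-1/12)*20)*(-131) = (39 - ⅚)*(-131) = (229/6)*(-131) = -29999/6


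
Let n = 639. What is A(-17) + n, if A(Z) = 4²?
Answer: 655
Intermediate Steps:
A(Z) = 16
A(-17) + n = 16 + 639 = 655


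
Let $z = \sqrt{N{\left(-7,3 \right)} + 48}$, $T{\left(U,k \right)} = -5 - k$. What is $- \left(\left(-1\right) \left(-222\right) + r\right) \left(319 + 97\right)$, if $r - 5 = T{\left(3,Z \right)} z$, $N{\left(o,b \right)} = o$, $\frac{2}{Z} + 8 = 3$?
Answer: $-94432 + \frac{9568 \sqrt{41}}{5} \approx -82179.0$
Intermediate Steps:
$Z = - \frac{2}{5}$ ($Z = \frac{2}{-8 + 3} = \frac{2}{-5} = 2 \left(- \frac{1}{5}\right) = - \frac{2}{5} \approx -0.4$)
$z = \sqrt{41}$ ($z = \sqrt{-7 + 48} = \sqrt{41} \approx 6.4031$)
$r = 5 - \frac{23 \sqrt{41}}{5}$ ($r = 5 + \left(-5 - - \frac{2}{5}\right) \sqrt{41} = 5 + \left(-5 + \frac{2}{5}\right) \sqrt{41} = 5 - \frac{23 \sqrt{41}}{5} \approx -24.454$)
$- \left(\left(-1\right) \left(-222\right) + r\right) \left(319 + 97\right) = - \left(\left(-1\right) \left(-222\right) + \left(5 - \frac{23 \sqrt{41}}{5}\right)\right) \left(319 + 97\right) = - \left(222 + \left(5 - \frac{23 \sqrt{41}}{5}\right)\right) 416 = - \left(227 - \frac{23 \sqrt{41}}{5}\right) 416 = - (94432 - \frac{9568 \sqrt{41}}{5}) = -94432 + \frac{9568 \sqrt{41}}{5}$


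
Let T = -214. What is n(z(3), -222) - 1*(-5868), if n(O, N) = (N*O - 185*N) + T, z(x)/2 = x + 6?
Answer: 42728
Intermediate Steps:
z(x) = 12 + 2*x (z(x) = 2*(x + 6) = 2*(6 + x) = 12 + 2*x)
n(O, N) = -214 - 185*N + N*O (n(O, N) = (N*O - 185*N) - 214 = (-185*N + N*O) - 214 = -214 - 185*N + N*O)
n(z(3), -222) - 1*(-5868) = (-214 - 185*(-222) - 222*(12 + 2*3)) - 1*(-5868) = (-214 + 41070 - 222*(12 + 6)) + 5868 = (-214 + 41070 - 222*18) + 5868 = (-214 + 41070 - 3996) + 5868 = 36860 + 5868 = 42728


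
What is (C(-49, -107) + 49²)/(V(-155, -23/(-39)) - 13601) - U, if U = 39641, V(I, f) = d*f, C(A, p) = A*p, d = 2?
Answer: -21025607029/530393 ≈ -39642.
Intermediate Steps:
V(I, f) = 2*f
(C(-49, -107) + 49²)/(V(-155, -23/(-39)) - 13601) - U = (-49*(-107) + 49²)/(2*(-23/(-39)) - 13601) - 1*39641 = (5243 + 2401)/(2*(-23*(-1/39)) - 13601) - 39641 = 7644/(2*(23/39) - 13601) - 39641 = 7644/(46/39 - 13601) - 39641 = 7644/(-530393/39) - 39641 = 7644*(-39/530393) - 39641 = -298116/530393 - 39641 = -21025607029/530393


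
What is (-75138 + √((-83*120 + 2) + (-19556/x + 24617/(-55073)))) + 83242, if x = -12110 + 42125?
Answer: 8104 + I*√3023651153403871992115/551005365 ≈ 8104.0 + 99.795*I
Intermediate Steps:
x = 30015
(-75138 + √((-83*120 + 2) + (-19556/x + 24617/(-55073)))) + 83242 = (-75138 + √((-83*120 + 2) + (-19556/30015 + 24617/(-55073)))) + 83242 = (-75138 + √((-9960 + 2) + (-19556*1/30015 + 24617*(-1/55073)))) + 83242 = (-75138 + √(-9958 + (-19556/30015 - 24617/55073))) + 83242 = (-75138 + √(-9958 - 1815886843/1653016095)) + 83242 = (-75138 + √(-16462550160853/1653016095)) + 83242 = (-75138 + I*√3023651153403871992115/551005365) + 83242 = 8104 + I*√3023651153403871992115/551005365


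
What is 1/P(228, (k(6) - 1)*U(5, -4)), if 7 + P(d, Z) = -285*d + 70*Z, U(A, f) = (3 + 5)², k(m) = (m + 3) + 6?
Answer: -1/2267 ≈ -0.00044111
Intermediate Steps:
k(m) = 9 + m (k(m) = (3 + m) + 6 = 9 + m)
U(A, f) = 64 (U(A, f) = 8² = 64)
P(d, Z) = -7 - 285*d + 70*Z (P(d, Z) = -7 + (-285*d + 70*Z) = -7 - 285*d + 70*Z)
1/P(228, (k(6) - 1)*U(5, -4)) = 1/(-7 - 285*228 + 70*(((9 + 6) - 1)*64)) = 1/(-7 - 64980 + 70*((15 - 1)*64)) = 1/(-7 - 64980 + 70*(14*64)) = 1/(-7 - 64980 + 70*896) = 1/(-7 - 64980 + 62720) = 1/(-2267) = -1/2267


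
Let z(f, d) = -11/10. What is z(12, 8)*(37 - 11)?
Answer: -143/5 ≈ -28.600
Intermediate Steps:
z(f, d) = -11/10 (z(f, d) = -11*⅒ = -11/10)
z(12, 8)*(37 - 11) = -11*(37 - 11)/10 = -11/10*26 = -143/5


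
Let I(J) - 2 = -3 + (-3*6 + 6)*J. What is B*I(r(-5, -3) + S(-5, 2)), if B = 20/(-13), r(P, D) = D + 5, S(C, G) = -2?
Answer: 20/13 ≈ 1.5385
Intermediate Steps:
r(P, D) = 5 + D
B = -20/13 (B = 20*(-1/13) = -20/13 ≈ -1.5385)
I(J) = -1 - 12*J (I(J) = 2 + (-3 + (-3*6 + 6)*J) = 2 + (-3 + (-18 + 6)*J) = 2 + (-3 - 12*J) = -1 - 12*J)
B*I(r(-5, -3) + S(-5, 2)) = -20*(-1 - 12*((5 - 3) - 2))/13 = -20*(-1 - 12*(2 - 2))/13 = -20*(-1 - 12*0)/13 = -20*(-1 + 0)/13 = -20/13*(-1) = 20/13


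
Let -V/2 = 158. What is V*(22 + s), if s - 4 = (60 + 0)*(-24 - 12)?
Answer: 674344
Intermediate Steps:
V = -316 (V = -2*158 = -316)
s = -2156 (s = 4 + (60 + 0)*(-24 - 12) = 4 + 60*(-36) = 4 - 2160 = -2156)
V*(22 + s) = -316*(22 - 2156) = -316*(-2134) = 674344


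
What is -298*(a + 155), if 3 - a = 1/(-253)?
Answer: -11912550/253 ≈ -47085.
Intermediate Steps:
a = 760/253 (a = 3 - 1/(-253) = 3 - 1*(-1/253) = 3 + 1/253 = 760/253 ≈ 3.0040)
-298*(a + 155) = -298*(760/253 + 155) = -298*39975/253 = -11912550/253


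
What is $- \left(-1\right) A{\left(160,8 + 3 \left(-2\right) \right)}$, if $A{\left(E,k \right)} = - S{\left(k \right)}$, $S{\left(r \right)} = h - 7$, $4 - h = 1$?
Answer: $4$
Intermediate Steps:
$h = 3$ ($h = 4 - 1 = 3$)
$S{\left(r \right)} = -4$ ($S{\left(r \right)} = 3 - 7 = -4$)
$A{\left(E,k \right)} = 4$ ($A{\left(E,k \right)} = \left(-1\right) \left(-4\right) = 4$)
$- \left(-1\right) A{\left(160,8 + 3 \left(-2\right) \right)} = - \left(-1\right) 4 = \left(-1\right) \left(-4\right) = 4$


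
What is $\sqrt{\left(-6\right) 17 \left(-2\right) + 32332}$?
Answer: $14 \sqrt{166} \approx 180.38$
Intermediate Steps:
$\sqrt{\left(-6\right) 17 \left(-2\right) + 32332} = \sqrt{\left(-102\right) \left(-2\right) + 32332} = \sqrt{204 + 32332} = \sqrt{32536} = 14 \sqrt{166}$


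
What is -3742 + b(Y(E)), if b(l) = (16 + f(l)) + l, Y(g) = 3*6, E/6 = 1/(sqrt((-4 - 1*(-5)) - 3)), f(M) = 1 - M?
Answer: -3725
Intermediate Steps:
E = -3*I*sqrt(2) (E = 6/(sqrt((-4 - 1*(-5)) - 3)) = 6/(sqrt((-4 + 5) - 3)) = 6/(sqrt(1 - 3)) = 6/(sqrt(-2)) = 6/((I*sqrt(2))) = 6*(-I*sqrt(2)/2) = -3*I*sqrt(2) ≈ -4.2426*I)
Y(g) = 18
b(l) = 17 (b(l) = (16 + (1 - l)) + l = (17 - l) + l = 17)
-3742 + b(Y(E)) = -3742 + 17 = -3725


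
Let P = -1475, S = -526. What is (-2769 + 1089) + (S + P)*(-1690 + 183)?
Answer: 3013827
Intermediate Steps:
(-2769 + 1089) + (S + P)*(-1690 + 183) = (-2769 + 1089) + (-526 - 1475)*(-1690 + 183) = -1680 - 2001*(-1507) = -1680 + 3015507 = 3013827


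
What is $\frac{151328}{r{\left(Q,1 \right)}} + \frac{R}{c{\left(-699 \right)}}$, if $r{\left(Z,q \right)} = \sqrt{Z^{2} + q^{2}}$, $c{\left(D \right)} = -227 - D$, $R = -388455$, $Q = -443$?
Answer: $- \frac{388455}{472} + \frac{75664 \sqrt{314}}{3925} \approx -481.4$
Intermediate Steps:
$\frac{151328}{r{\left(Q,1 \right)}} + \frac{R}{c{\left(-699 \right)}} = \frac{151328}{\sqrt{\left(-443\right)^{2} + 1^{2}}} - \frac{388455}{-227 - -699} = \frac{151328}{\sqrt{196249 + 1}} - \frac{388455}{-227 + 699} = \frac{151328}{\sqrt{196250}} - \frac{388455}{472} = \frac{151328}{25 \sqrt{314}} - \frac{388455}{472} = 151328 \frac{\sqrt{314}}{7850} - \frac{388455}{472} = \frac{75664 \sqrt{314}}{3925} - \frac{388455}{472} = - \frac{388455}{472} + \frac{75664 \sqrt{314}}{3925}$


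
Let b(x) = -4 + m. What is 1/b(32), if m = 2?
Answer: -½ ≈ -0.50000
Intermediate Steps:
b(x) = -2 (b(x) = -4 + 2 = -2)
1/b(32) = 1/(-2) = -½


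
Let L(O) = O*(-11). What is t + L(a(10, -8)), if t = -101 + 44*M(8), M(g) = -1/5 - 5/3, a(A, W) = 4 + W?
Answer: -2087/15 ≈ -139.13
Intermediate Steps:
M(g) = -28/15 (M(g) = -1*⅕ - 5*⅓ = -⅕ - 5/3 = -28/15)
L(O) = -11*O
t = -2747/15 (t = -101 + 44*(-28/15) = -101 - 1232/15 = -2747/15 ≈ -183.13)
t + L(a(10, -8)) = -2747/15 - 11*(4 - 8) = -2747/15 - 11*(-4) = -2747/15 + 44 = -2087/15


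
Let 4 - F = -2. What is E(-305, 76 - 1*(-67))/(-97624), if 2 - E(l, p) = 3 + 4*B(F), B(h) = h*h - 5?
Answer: 125/97624 ≈ 0.0012804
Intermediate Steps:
F = 6 (F = 4 - 1*(-2) = 4 + 2 = 6)
B(h) = -5 + h² (B(h) = h² - 5 = -5 + h²)
E(l, p) = -125 (E(l, p) = 2 - (3 + 4*(-5 + 6²)) = 2 - (3 + 4*(-5 + 36)) = 2 - (3 + 4*31) = 2 - (3 + 124) = 2 - 1*127 = 2 - 127 = -125)
E(-305, 76 - 1*(-67))/(-97624) = -125/(-97624) = -125*(-1/97624) = 125/97624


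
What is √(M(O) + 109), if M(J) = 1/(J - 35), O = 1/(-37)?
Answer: √141227/36 ≈ 10.439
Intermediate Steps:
O = -1/37 ≈ -0.027027
M(J) = 1/(-35 + J)
√(M(O) + 109) = √(1/(-35 - 1/37) + 109) = √(1/(-1296/37) + 109) = √(-37/1296 + 109) = √(141227/1296) = √141227/36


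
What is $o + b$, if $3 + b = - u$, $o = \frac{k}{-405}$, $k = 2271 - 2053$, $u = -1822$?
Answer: $\frac{736477}{405} \approx 1818.5$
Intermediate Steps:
$k = 218$
$o = - \frac{218}{405}$ ($o = \frac{218}{-405} = 218 \left(- \frac{1}{405}\right) = - \frac{218}{405} \approx -0.53827$)
$b = 1819$ ($b = -3 - -1822 = -3 + 1822 = 1819$)
$o + b = - \frac{218}{405} + 1819 = \frac{736477}{405}$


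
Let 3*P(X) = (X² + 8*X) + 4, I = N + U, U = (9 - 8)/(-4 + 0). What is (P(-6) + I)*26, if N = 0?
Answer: -455/6 ≈ -75.833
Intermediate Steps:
U = -¼ (U = 1/(-4) = 1*(-¼) = -¼ ≈ -0.25000)
I = -¼ (I = 0 - ¼ = -¼ ≈ -0.25000)
P(X) = 4/3 + X²/3 + 8*X/3 (P(X) = ((X² + 8*X) + 4)/3 = (4 + X² + 8*X)/3 = 4/3 + X²/3 + 8*X/3)
(P(-6) + I)*26 = ((4/3 + (⅓)*(-6)² + (8/3)*(-6)) - ¼)*26 = ((4/3 + (⅓)*36 - 16) - ¼)*26 = ((4/3 + 12 - 16) - ¼)*26 = (-8/3 - ¼)*26 = -35/12*26 = -455/6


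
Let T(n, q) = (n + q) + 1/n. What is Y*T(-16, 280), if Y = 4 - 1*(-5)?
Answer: 38007/16 ≈ 2375.4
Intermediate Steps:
Y = 9 (Y = 4 + 5 = 9)
T(n, q) = n + q + 1/n
Y*T(-16, 280) = 9*(-16 + 280 + 1/(-16)) = 9*(-16 + 280 - 1/16) = 9*(4223/16) = 38007/16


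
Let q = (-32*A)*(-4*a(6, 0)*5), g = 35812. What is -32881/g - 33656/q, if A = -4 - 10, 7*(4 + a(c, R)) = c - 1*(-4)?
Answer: -61339591/25784640 ≈ -2.3789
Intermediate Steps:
a(c, R) = -24/7 + c/7 (a(c, R) = -4 + (c - 1*(-4))/7 = -4 + (c + 4)/7 = -4 + (4 + c)/7 = -4 + (4/7 + c/7) = -24/7 + c/7)
A = -14
q = 23040 (q = (-32*(-14))*(-4*(-24/7 + (⅐)*6)*5) = 448*(-4*(-24/7 + 6/7)*5) = 448*(-4*(-18/7)*5) = 448*((72/7)*5) = 448*(360/7) = 23040)
-32881/g - 33656/q = -32881/35812 - 33656/23040 = -32881*1/35812 - 33656*1/23040 = -32881/35812 - 4207/2880 = -61339591/25784640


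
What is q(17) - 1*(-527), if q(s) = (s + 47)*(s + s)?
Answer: 2703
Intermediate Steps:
q(s) = 2*s*(47 + s) (q(s) = (47 + s)*(2*s) = 2*s*(47 + s))
q(17) - 1*(-527) = 2*17*(47 + 17) - 1*(-527) = 2*17*64 + 527 = 2176 + 527 = 2703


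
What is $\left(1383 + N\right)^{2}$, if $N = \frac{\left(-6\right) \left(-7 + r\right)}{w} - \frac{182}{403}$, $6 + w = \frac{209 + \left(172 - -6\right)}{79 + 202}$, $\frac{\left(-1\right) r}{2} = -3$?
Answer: $\frac{343751067275625}{180176929} \approx 1.9079 \cdot 10^{6}$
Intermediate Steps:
$r = 6$ ($r = \left(-2\right) \left(-3\right) = 6$)
$w = - \frac{1299}{281}$ ($w = -6 + \frac{209 + \left(172 - -6\right)}{79 + 202} = -6 + \frac{209 + \left(172 + 6\right)}{281} = -6 + \left(209 + 178\right) \frac{1}{281} = -6 + 387 \cdot \frac{1}{281} = -6 + \frac{387}{281} = - \frac{1299}{281} \approx -4.6228$)
$N = - \frac{23484}{13423}$ ($N = \frac{\left(-6\right) \left(-7 + 6\right)}{- \frac{1299}{281}} - \frac{182}{403} = \left(-6\right) \left(-1\right) \left(- \frac{281}{1299}\right) - \frac{14}{31} = 6 \left(- \frac{281}{1299}\right) - \frac{14}{31} = - \frac{562}{433} - \frac{14}{31} = - \frac{23484}{13423} \approx -1.7495$)
$\left(1383 + N\right)^{2} = \left(1383 - \frac{23484}{13423}\right)^{2} = \left(\frac{18540525}{13423}\right)^{2} = \frac{343751067275625}{180176929}$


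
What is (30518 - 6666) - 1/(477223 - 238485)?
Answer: 5694378775/238738 ≈ 23852.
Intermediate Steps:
(30518 - 6666) - 1/(477223 - 238485) = 23852 - 1/238738 = 5694378775/238738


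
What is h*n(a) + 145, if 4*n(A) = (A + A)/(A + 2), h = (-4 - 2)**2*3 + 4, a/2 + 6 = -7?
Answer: 617/3 ≈ 205.67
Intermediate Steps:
a = -26 (a = -12 + 2*(-7) = -12 - 14 = -26)
h = 112 (h = (-6)**2*3 + 4 = 36*3 + 4 = 108 + 4 = 112)
n(A) = A/(2*(2 + A)) (n(A) = ((A + A)/(A + 2))/4 = ((2*A)/(2 + A))/4 = (2*A/(2 + A))/4 = A/(2*(2 + A)))
h*n(a) + 145 = 112*((1/2)*(-26)/(2 - 26)) + 145 = 112*((1/2)*(-26)/(-24)) + 145 = 112*((1/2)*(-26)*(-1/24)) + 145 = 112*(13/24) + 145 = 182/3 + 145 = 617/3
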